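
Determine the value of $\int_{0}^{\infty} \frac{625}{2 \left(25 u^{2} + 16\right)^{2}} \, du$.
$\frac{125 \pi}{512}$

Start from the standard arctangent integral
$$J(a) = \int_{0}^{\infty} \frac{1}{2 \left(a^{2} + u^{2}\right)} \, du = \frac{\pi}{4 a}.$$

Differentiating under the integral sign with respect to $a$,
$$\frac{dJ}{da} = \int_{0}^{\infty} - \frac{a}{\left(a^{2} + u^{2}\right)^{2}} \, du = - \frac{\pi}{4 a^{2}},$$
so $\int_{0}^{\infty} \frac{1}{2 \left(a^{2} + u^{2}\right)^{2}} \, du = \frac{\pi}{8 a^{3}}$.

Setting $a = \frac{4}{5}$:
$$I = \frac{125 \pi}{512}.$$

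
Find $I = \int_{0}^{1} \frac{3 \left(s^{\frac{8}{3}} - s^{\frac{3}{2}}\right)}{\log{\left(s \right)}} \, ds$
$- \log{\left(\frac{3375}{10648} \right)}$

Consider the one-parameter family: let $I(a) = \int_{0}^{1} \frac{3 \left(s^{\frac{8}{3}} - s^{a}\right)}{\log{\left(s \right)}} \, ds$.

Since $\dfrac{\partial}{\partial a}\,s^{a} = s^{a} \ln s$, the $\ln s$ in the denominator cancels and
$$\frac{dI}{da} = \int_{0}^{1} -3 s^{a} \, ds = -3 \left[\frac{s^{a+1}}{a+1}\right]_0^1 = - \frac{3}{a + 1}.$$

Integrating with respect to $a$ gives $I(a) = - \log{\left(\frac{27 \left(a + 1\right)^{3}}{1331} \right)} + C$.

At $a = \frac{8}{3}$ the integrand is identically $0$, so $I(\frac{8}{3}) = 0$. The closed form gives $0$, hence $C = 0$.

Setting $a = \frac{3}{2}$:
$$I = - \log{\left(\frac{3375}{10648} \right)}.$$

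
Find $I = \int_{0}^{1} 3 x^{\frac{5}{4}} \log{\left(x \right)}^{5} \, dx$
$- \frac{163840}{59049}$

Start from the elementary integral
$$J(a) = \int_{0}^{1} 3 x^{a} \, dx = \frac{3}{a + 1}.$$

Differentiating under the integral sign brings down a factor of $\ln x$:
$$\frac{dJ}{da} = \int_{0}^{1} 3 x^{a} \log{\left(x \right)} \, dx = - \frac{3}{\left(a + 1\right)^{2}}.$$

Repeating $5$ times in total — each differentiation brings down another $\ln x$ — gives
$$\frac{d^{5}J}{da^{5}} = \int_{0}^{1} 3 x^{a} \log{\left(x \right)}^{5} \, dx = - \frac{360}{\left(a + 1\right)^{6}},$$
and the integrand here is exactly the target integrand, so $I = - \frac{360}{\left(a + 1\right)^{6}}$.

Setting $a = \frac{5}{4}$:
$$I = - \frac{163840}{59049}.$$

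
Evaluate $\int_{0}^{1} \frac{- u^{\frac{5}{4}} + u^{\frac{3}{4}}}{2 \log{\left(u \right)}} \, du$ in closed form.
$- \log{\left(3 \right)} + \frac{\log{\left(7 \right)}}{2}$

Introduce a parameter $a$ in the exponent: let $I(a) = \int_{0}^{1} \frac{- u^{\frac{5}{4}} + u^{a}}{2 \log{\left(u \right)}} \, du$.

Since $\dfrac{\partial}{\partial a}\,u^{a} = u^{a} \ln u$, the $\ln u$ in the denominator cancels and
$$\frac{dI}{da} = \int_{0}^{1} \frac{1}{2} u^{a} \, du = \frac{1}{2} \left[\frac{u^{a+1}}{a+1}\right]_0^1 = \frac{1}{2 \left(a + 1\right)}.$$

Integrating with respect to $a$ gives $I(a) = \log{\left(\frac{2 \sqrt{a + 1}}{3} \right)} + C$.

At $a = \frac{5}{4}$ the integrand is identically $0$, so $I(\frac{5}{4}) = 0$. The closed form gives $0$, hence $C = 0$.

Setting $a = \frac{3}{4}$:
$$I = - \log{\left(3 \right)} + \frac{\log{\left(7 \right)}}{2}.$$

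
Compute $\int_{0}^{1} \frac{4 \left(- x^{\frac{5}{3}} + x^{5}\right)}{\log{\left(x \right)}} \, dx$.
$\log{\left(\frac{6561}{256} \right)}$

Replace the exponent $\frac{5}{3}$ by a parameter $a$: let $I(a) = \int_{0}^{1} \frac{4 \left(x^{5} - x^{a}\right)}{\log{\left(x \right)}} \, dx$.

Since $\dfrac{\partial}{\partial a}\,x^{a} = x^{a} \ln x$, the $\ln x$ in the denominator cancels and
$$\frac{dI}{da} = \int_{0}^{1} -4 x^{a} \, dx = -4 \left[\frac{x^{a+1}}{a+1}\right]_0^1 = - \frac{4}{a + 1}.$$

Integrating with respect to $a$ gives $I(a) = \log{\left(\frac{1296}{\left(a + 1\right)^{4}} \right)} + C$.

At $a = 5$ the integrand is identically $0$, so $I(5) = 0$. The closed form gives $0$, hence $C = 0$.

Setting $a = \frac{5}{3}$:
$$I = \log{\left(\frac{6561}{256} \right)}.$$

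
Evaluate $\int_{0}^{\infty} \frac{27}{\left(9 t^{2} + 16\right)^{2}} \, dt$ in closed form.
$\frac{9 \pi}{256}$

Begin with the known result
$$J(a) = \int_{0}^{\infty} \frac{1}{3 \left(a^{2} + t^{2}\right)} \, dt = \frac{\pi}{6 a}.$$

Differentiating under the integral sign with respect to $a$,
$$\frac{dJ}{da} = \int_{0}^{\infty} - \frac{2 a}{3 \left(a^{2} + t^{2}\right)^{2}} \, dt = - \frac{\pi}{6 a^{2}},$$
so $\int_{0}^{\infty} \frac{1}{3 \left(a^{2} + t^{2}\right)^{2}} \, dt = \frac{\pi}{12 a^{3}}$.

Setting $a = \frac{4}{3}$:
$$I = \frac{9 \pi}{256}.$$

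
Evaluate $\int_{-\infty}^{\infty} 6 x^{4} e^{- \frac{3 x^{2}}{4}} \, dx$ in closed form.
$\frac{16 \sqrt{3} \sqrt{\pi}}{3}$

Start from the elementary integral
$$J(a) = \int_{-\infty}^{\infty} 6 e^{- a x^{2}} \, dx = \frac{6 \sqrt{\pi}}{\sqrt{a}}.$$

Differentiating under the integral sign brings down a factor of $(-x^2)$:
$$\frac{dJ}{da} = \int_{-\infty}^{\infty} - 6 x^{2} e^{- a x^{2}} \, dx = - \frac{3 \sqrt{\pi}}{a^{\frac{3}{2}}}.$$

Repeating twice in total — each differentiation brings down another $(-x^2)$ — gives
$$\frac{d^{2}J}{da^{2}} = \int_{-\infty}^{\infty} 6 x^{4} e^{- a x^{2}} \, dx = \frac{9 \sqrt{\pi}}{2 a^{\frac{5}{2}}},$$
and the integrand here is exactly the target integrand, so $I = \frac{9 \sqrt{\pi}}{2 a^{\frac{5}{2}}}$.

Setting $a = \frac{3}{4}$:
$$I = \frac{16 \sqrt{3} \sqrt{\pi}}{3}.$$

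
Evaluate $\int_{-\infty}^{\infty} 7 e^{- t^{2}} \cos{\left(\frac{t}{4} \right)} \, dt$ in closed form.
$\frac{7 \sqrt{\pi}}{e^{\frac{1}{64}}}$

Treat the cosine frequency as a parameter and define $I(b) = \int_{-\infty}^{\infty} 7 e^{- t^{2}} \cos{\left(b t \right)} \, dt$.

Differentiating under the integral sign,
$$I'(b) = \int_{-\infty}^{\infty} - 7 t e^{- t^{2}} \sin{\left(b t \right)} \, dt.$$

Integrate $\int_{-\infty}^{\infty} t \sin(b t)\, e^{- t^{2}}\, dt$ by parts with $u = \sin(b t)$ and $dv = t\, e^{- t^{2}}\, dt$, giving $v = - \frac{e^{- t^{2}}}{2}$. The boundary term vanishes and
$$\int_{-\infty}^{\infty} t \sin(b t)\, e^{- t^{2}}\, dt = \frac{b}{2} \int_{-\infty}^{\infty} \cos(b t)\, e^{- t^{2}}\, dt,$$
so $I'(b) = - \frac{b}{2}\, I(b)$.

This is a separable first-order ODE; solving with the initial condition $I(0) = \int_{-\infty}^{\infty} 7 e^{- t^{2}}\,dt = 7 \sqrt{\pi}$ gives
$$I(b) = 7 \sqrt{\pi} e^{- \frac{b^{2}}{4}}.$$

Setting $b = \frac{1}{4}$:
$$I = \frac{7 \sqrt{\pi}}{e^{\frac{1}{64}}}.$$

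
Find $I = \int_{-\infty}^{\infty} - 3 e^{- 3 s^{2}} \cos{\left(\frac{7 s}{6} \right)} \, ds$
$- \frac{\sqrt{3} \sqrt{\pi}}{e^{\frac{49}{432}}}$

Define $I(b) = \int_{-\infty}^{\infty} - 3 e^{- 3 s^{2}} \cos{\left(b s \right)} \, ds$.

Differentiating under the integral sign,
$$I'(b) = \int_{-\infty}^{\infty} 3 s e^{- 3 s^{2}} \sin{\left(b s \right)} \, ds.$$

Integrate $\int_{-\infty}^{\infty} s \sin(b s)\, e^{- 3 s^{2}}\, ds$ by parts with $u = \sin(b s)$ and $dv = s\, e^{- 3 s^{2}}\, ds$, giving $v = - \frac{e^{- 3 s^{2}}}{6}$. The boundary term vanishes and
$$\int_{-\infty}^{\infty} s \sin(b s)\, e^{- 3 s^{2}}\, ds = \frac{b}{6} \int_{-\infty}^{\infty} \cos(b s)\, e^{- 3 s^{2}}\, ds,$$
so $I'(b) = - \frac{b}{6}\, I(b)$.

This is a separable first-order ODE; solving with the initial condition $I(0) = \int_{-\infty}^{\infty} - 3 e^{- 3 s^{2}}\,ds = - \sqrt{3} \sqrt{\pi}$ gives
$$I(b) = - \sqrt{3} \sqrt{\pi} e^{- \frac{b^{2}}{12}}.$$

Setting $b = \frac{7}{6}$:
$$I = - \frac{\sqrt{3} \sqrt{\pi}}{e^{\frac{49}{432}}}.$$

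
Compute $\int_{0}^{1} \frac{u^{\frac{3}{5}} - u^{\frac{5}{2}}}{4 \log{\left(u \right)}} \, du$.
$- \frac{\log{\left(35 \right)}}{4} + \log{\left(2 \right)}$

Introduce a parameter $a$ in the exponent: let $I(a) = \int_{0}^{1} \frac{- u^{\frac{5}{2}} + u^{a}}{4 \log{\left(u \right)}} \, du$.

Since $\dfrac{\partial}{\partial a}\,u^{a} = u^{a} \ln u$, the $\ln u$ in the denominator cancels and
$$\frac{dI}{da} = \int_{0}^{1} \frac{1}{4} u^{a} \, du = \frac{1}{4} \left[\frac{u^{a+1}}{a+1}\right]_0^1 = \frac{1}{4 \left(a + 1\right)}.$$

Integrating with respect to $a$ gives $I(a) = \frac{\log{\left(a + 1 \right)}}{4} - \frac{\log{\left(7 \right)}}{4} + \frac{\log{\left(2 \right)}}{4} + C$.

At $a = \frac{5}{2}$ the integrand is identically $0$, so $I(\frac{5}{2}) = 0$. The closed form gives $0$, hence $C = 0$.

Setting $a = \frac{3}{5}$:
$$I = - \frac{\log{\left(35 \right)}}{4} + \log{\left(2 \right)}.$$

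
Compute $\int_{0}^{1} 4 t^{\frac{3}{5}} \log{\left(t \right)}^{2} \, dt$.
$\frac{125}{64}$

Consider the simpler parametrised integral
$$J(a) = \int_{0}^{1} 4 t^{a} \, dt = \frac{4}{a + 1}.$$

Differentiating under the integral sign brings down a factor of $\ln t$:
$$\frac{dJ}{da} = \int_{0}^{1} 4 t^{a} \log{\left(t \right)} \, dt = - \frac{4}{\left(a + 1\right)^{2}}.$$

Repeating twice in total — each differentiation brings down another $\ln t$ — gives
$$\frac{d^{2}J}{da^{2}} = \int_{0}^{1} 4 t^{a} \log{\left(t \right)}^{2} \, dt = \frac{8}{\left(a + 1\right)^{3}},$$
and the integrand here is exactly the target integrand, so $I = \frac{8}{\left(a + 1\right)^{3}}$.

Setting $a = \frac{3}{5}$:
$$I = \frac{125}{64}.$$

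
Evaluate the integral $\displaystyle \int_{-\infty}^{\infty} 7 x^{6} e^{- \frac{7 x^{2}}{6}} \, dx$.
$\frac{405 \sqrt{42} \sqrt{\pi}}{343}$

Consider the simpler parametrised integral
$$J(a) = \int_{-\infty}^{\infty} 7 e^{- a x^{2}} \, dx = \frac{7 \sqrt{\pi}}{\sqrt{a}}.$$

Differentiating under the integral sign brings down a factor of $(-x^2)$:
$$\frac{dJ}{da} = \int_{-\infty}^{\infty} - 7 x^{2} e^{- a x^{2}} \, dx = - \frac{7 \sqrt{\pi}}{2 a^{\frac{3}{2}}}.$$

Repeating $3$ times in total — each differentiation brings down another $(-x^2)$ — gives
$$\frac{d^{3}J}{da^{3}} = \int_{-\infty}^{\infty} - 7 x^{6} e^{- a x^{2}} \, dx = - \frac{105 \sqrt{\pi}}{8 a^{\frac{7}{2}}},$$
and the integrand here is $(-1)^{3}$ times the target integrand, so $I = (-1)^{3}\,\frac{d^{3}J}{da^{3}} = \frac{105 \sqrt{\pi}}{8 a^{\frac{7}{2}}}$.

Setting $a = \frac{7}{6}$:
$$I = \frac{405 \sqrt{42} \sqrt{\pi}}{343}.$$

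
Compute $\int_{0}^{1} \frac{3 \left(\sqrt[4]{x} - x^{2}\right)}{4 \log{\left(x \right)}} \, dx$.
$\log{\left(\frac{\sqrt{2} \sqrt[4]{3} \cdot 5^{\frac{3}{4}}}{12} \right)}$

Introduce a parameter $a$ in the exponent: let $I(a) = \int_{0}^{1} \frac{3 \left(- x^{2} + x^{a}\right)}{4 \log{\left(x \right)}} \, dx$.

Since $\dfrac{\partial}{\partial a}\,x^{a} = x^{a} \ln x$, the $\ln x$ in the denominator cancels and
$$\frac{dI}{da} = \int_{0}^{1} \frac{3}{4} x^{a} \, dx = \frac{3}{4} \left[\frac{x^{a+1}}{a+1}\right]_0^1 = \frac{3}{4 \left(a + 1\right)}.$$

Integrating with respect to $a$ gives $I(a) = \frac{3 \log{\left(a + 1 \right)}}{4} - \frac{3 \log{\left(3 \right)}}{4} + C$.

At $a = 2$ the integrand is identically $0$, so $I(2) = 0$. The closed form gives $0$, hence $C = 0$.

Setting $a = \frac{1}{4}$:
$$I = \log{\left(\frac{\sqrt{2} \sqrt[4]{3} \cdot 5^{\frac{3}{4}}}{12} \right)}.$$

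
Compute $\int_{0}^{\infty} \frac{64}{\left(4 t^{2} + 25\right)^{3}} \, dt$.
$\frac{6 \pi}{3125}$

Begin with the known result
$$J(a) = \int_{0}^{\infty} \frac{1}{a^{2} + t^{2}} \, dt = \frac{\pi}{2 a}.$$

Differentiating under the integral sign with respect to $a$,
$$\frac{dJ}{da} = \int_{0}^{\infty} - \frac{2 a}{\left(a^{2} + t^{2}\right)^{2}} \, dt = - \frac{\pi}{2 a^{2}},$$
so $\int_{0}^{\infty} \frac{1}{\left(a^{2} + t^{2}\right)^{2}} \, dt = \frac{\pi}{4 a^{3}}$.

Repeating — each differentiation of $1/(t^2+a^2)^j$ produces $-2ja/(t^2+a^2)^{j+1}$ — and dividing through by $-2ja$ at each step yields, after $2$ differentiations in total,
$$\int_{0}^{\infty} \frac{1}{\left(a^{2} + t^{2}\right)^{3}} \, dt = \frac{3 \pi}{16 a^{5}}.$$

Setting $a = \frac{5}{2}$:
$$I = \frac{6 \pi}{3125}.$$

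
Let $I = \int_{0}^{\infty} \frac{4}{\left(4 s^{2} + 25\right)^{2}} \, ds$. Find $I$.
$\frac{\pi}{250}$

Start from the standard arctangent integral
$$J(a) = \int_{0}^{\infty} \frac{1}{4 \left(a^{2} + s^{2}\right)} \, ds = \frac{\pi}{8 a}.$$

Differentiating under the integral sign with respect to $a$,
$$\frac{dJ}{da} = \int_{0}^{\infty} - \frac{a}{2 \left(a^{2} + s^{2}\right)^{2}} \, ds = - \frac{\pi}{8 a^{2}},$$
so $\int_{0}^{\infty} \frac{1}{4 \left(a^{2} + s^{2}\right)^{2}} \, ds = \frac{\pi}{16 a^{3}}$.

Setting $a = \frac{5}{2}$:
$$I = \frac{\pi}{250}.$$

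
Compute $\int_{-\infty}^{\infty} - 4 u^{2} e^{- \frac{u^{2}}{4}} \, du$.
$- 16 \sqrt{\pi}$

Start from the elementary integral
$$J(a) = \int_{-\infty}^{\infty} - 4 e^{- a u^{2}} \, du = - \frac{4 \sqrt{\pi}}{\sqrt{a}}.$$

Differentiating under the integral sign brings down a factor of $(-u^2)$:
$$\frac{dJ}{da} = \int_{-\infty}^{\infty} 4 u^{2} e^{- a u^{2}} \, du = \frac{2 \sqrt{\pi}}{a^{\frac{3}{2}}}.$$

The integral on the left is $-I$, so $I = - \frac{2 \sqrt{\pi}}{a^{\frac{3}{2}}}$.

Setting $a = \frac{1}{4}$:
$$I = - 16 \sqrt{\pi}.$$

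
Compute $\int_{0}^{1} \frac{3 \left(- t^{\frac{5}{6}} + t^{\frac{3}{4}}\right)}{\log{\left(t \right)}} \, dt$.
$- \log{\left(\frac{10648}{9261} \right)}$

Consider the one-parameter family: let $I(a) = \int_{0}^{1} \frac{3 \left(t^{\frac{3}{4}} - t^{a}\right)}{\log{\left(t \right)}} \, dt$.

Since $\dfrac{\partial}{\partial a}\,t^{a} = t^{a} \ln t$, the $\ln t$ in the denominator cancels and
$$\frac{dI}{da} = \int_{0}^{1} -3 t^{a} \, dt = -3 \left[\frac{t^{a+1}}{a+1}\right]_0^1 = - \frac{3}{a + 1}.$$

Integrating with respect to $a$ gives $I(a) = - \log{\left(\frac{64 \left(a + 1\right)^{3}}{343} \right)} + C$.

At $a = \frac{3}{4}$ the integrand is identically $0$, so $I(\frac{3}{4}) = 0$. The closed form gives $0$, hence $C = 0$.

Setting $a = \frac{5}{6}$:
$$I = - \log{\left(\frac{10648}{9261} \right)}.$$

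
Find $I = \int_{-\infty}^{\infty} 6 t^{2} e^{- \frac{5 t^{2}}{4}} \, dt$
$\frac{24 \sqrt{5} \sqrt{\pi}}{25}$

Begin with the known integral
$$J(a) = \int_{-\infty}^{\infty} 6 e^{- a t^{2}} \, dt = \frac{6 \sqrt{\pi}}{\sqrt{a}}.$$

Differentiating under the integral sign brings down a factor of $(-t^2)$:
$$\frac{dJ}{da} = \int_{-\infty}^{\infty} - 6 t^{2} e^{- a t^{2}} \, dt = - \frac{3 \sqrt{\pi}}{a^{\frac{3}{2}}}.$$

The integral on the left is $-I$, so $I = \frac{3 \sqrt{\pi}}{a^{\frac{3}{2}}}$.

Setting $a = \frac{5}{4}$:
$$I = \frac{24 \sqrt{5} \sqrt{\pi}}{25}.$$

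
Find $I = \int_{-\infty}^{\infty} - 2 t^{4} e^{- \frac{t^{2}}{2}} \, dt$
$- 6 \sqrt{2} \sqrt{\pi}$

Consider the simpler parametrised integral
$$J(a) = \int_{-\infty}^{\infty} - 2 e^{- a t^{2}} \, dt = - \frac{2 \sqrt{\pi}}{\sqrt{a}}.$$

Differentiating under the integral sign brings down a factor of $(-t^2)$:
$$\frac{dJ}{da} = \int_{-\infty}^{\infty} 2 t^{2} e^{- a t^{2}} \, dt = \frac{\sqrt{\pi}}{a^{\frac{3}{2}}}.$$

Repeating twice in total — each differentiation brings down another $(-t^2)$ — gives
$$\frac{d^{2}J}{da^{2}} = \int_{-\infty}^{\infty} - 2 t^{4} e^{- a t^{2}} \, dt = - \frac{3 \sqrt{\pi}}{2 a^{\frac{5}{2}}},$$
and the integrand here is exactly the target integrand, so $I = - \frac{3 \sqrt{\pi}}{2 a^{\frac{5}{2}}}$.

Setting $a = \frac{1}{2}$:
$$I = - 6 \sqrt{2} \sqrt{\pi}.$$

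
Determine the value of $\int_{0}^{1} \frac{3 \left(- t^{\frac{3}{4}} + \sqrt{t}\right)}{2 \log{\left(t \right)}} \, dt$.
$- \log{\left(\frac{7 \sqrt{42}}{36} \right)}$

Replace the exponent $\frac{3}{4}$ by a parameter $a$: let $I(a) = \int_{0}^{1} \frac{3 \left(\sqrt{t} - t^{a}\right)}{2 \log{\left(t \right)}} \, dt$.

Since $\dfrac{\partial}{\partial a}\,t^{a} = t^{a} \ln t$, the $\ln t$ in the denominator cancels and
$$\frac{dI}{da} = \int_{0}^{1} - \frac{3}{2} t^{a} \, dt = - \frac{3}{2} \left[\frac{t^{a+1}}{a+1}\right]_0^1 = - \frac{3}{2 a + 2}.$$

Integrating with respect to $a$ gives $I(a) = - \log{\left(\frac{2 \sqrt{6} \left(a + 1\right)^{\frac{3}{2}}}{9} \right)} + C$.

At $a = \frac{1}{2}$ the integrand is identically $0$, so $I(\frac{1}{2}) = 0$. The closed form gives $0$, hence $C = 0$.

Setting $a = \frac{3}{4}$:
$$I = - \log{\left(\frac{7 \sqrt{42}}{36} \right)}.$$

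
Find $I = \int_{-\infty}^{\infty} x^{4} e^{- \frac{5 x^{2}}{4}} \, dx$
$\frac{24 \sqrt{5} \sqrt{\pi}}{125}$

Start from the elementary integral
$$J(a) = \int_{-\infty}^{\infty} e^{- a x^{2}} \, dx = \frac{\sqrt{\pi}}{\sqrt{a}}.$$

Differentiating under the integral sign brings down a factor of $(-x^2)$:
$$\frac{dJ}{da} = \int_{-\infty}^{\infty} - x^{2} e^{- a x^{2}} \, dx = - \frac{\sqrt{\pi}}{2 a^{\frac{3}{2}}}.$$

Repeating twice in total — each differentiation brings down another $(-x^2)$ — gives
$$\frac{d^{2}J}{da^{2}} = \int_{-\infty}^{\infty} x^{4} e^{- a x^{2}} \, dx = \frac{3 \sqrt{\pi}}{4 a^{\frac{5}{2}}},$$
and the integrand here is exactly the target integrand, so $I = \frac{3 \sqrt{\pi}}{4 a^{\frac{5}{2}}}$.

Setting $a = \frac{5}{4}$:
$$I = \frac{24 \sqrt{5} \sqrt{\pi}}{125}.$$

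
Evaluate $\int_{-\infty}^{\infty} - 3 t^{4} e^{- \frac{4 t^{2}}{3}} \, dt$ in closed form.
$- \frac{81 \sqrt{3} \sqrt{\pi}}{128}$

Consider the simpler parametrised integral
$$J(a) = \int_{-\infty}^{\infty} - 3 e^{- a t^{2}} \, dt = - \frac{3 \sqrt{\pi}}{\sqrt{a}}.$$

Differentiating under the integral sign brings down a factor of $(-t^2)$:
$$\frac{dJ}{da} = \int_{-\infty}^{\infty} 3 t^{2} e^{- a t^{2}} \, dt = \frac{3 \sqrt{\pi}}{2 a^{\frac{3}{2}}}.$$

Repeating twice in total — each differentiation brings down another $(-t^2)$ — gives
$$\frac{d^{2}J}{da^{2}} = \int_{-\infty}^{\infty} - 3 t^{4} e^{- a t^{2}} \, dt = - \frac{9 \sqrt{\pi}}{4 a^{\frac{5}{2}}},$$
and the integrand here is exactly the target integrand, so $I = - \frac{9 \sqrt{\pi}}{4 a^{\frac{5}{2}}}$.

Setting $a = \frac{4}{3}$:
$$I = - \frac{81 \sqrt{3} \sqrt{\pi}}{128}.$$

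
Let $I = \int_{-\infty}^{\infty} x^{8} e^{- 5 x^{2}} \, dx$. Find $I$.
$\frac{21 \sqrt{5} \sqrt{\pi}}{10000}$

Start from the elementary integral
$$J(a) = \int_{-\infty}^{\infty} e^{- a x^{2}} \, dx = \frac{\sqrt{\pi}}{\sqrt{a}}.$$

Differentiating under the integral sign brings down a factor of $(-x^2)$:
$$\frac{dJ}{da} = \int_{-\infty}^{\infty} - x^{2} e^{- a x^{2}} \, dx = - \frac{\sqrt{\pi}}{2 a^{\frac{3}{2}}}.$$

Repeating $4$ times in total — each differentiation brings down another $(-x^2)$ — gives
$$\frac{d^{4}J}{da^{4}} = \int_{-\infty}^{\infty} x^{8} e^{- a x^{2}} \, dx = \frac{105 \sqrt{\pi}}{16 a^{\frac{9}{2}}},$$
and the integrand here is exactly the target integrand, so $I = \frac{105 \sqrt{\pi}}{16 a^{\frac{9}{2}}}$.

Setting $a = 5$:
$$I = \frac{21 \sqrt{5} \sqrt{\pi}}{10000}.$$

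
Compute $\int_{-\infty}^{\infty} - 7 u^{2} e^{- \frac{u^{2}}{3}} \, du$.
$- \frac{21 \sqrt{3} \sqrt{\pi}}{2}$

Consider the simpler parametrised integral
$$J(a) = \int_{-\infty}^{\infty} - 7 e^{- a u^{2}} \, du = - \frac{7 \sqrt{\pi}}{\sqrt{a}}.$$

Differentiating under the integral sign brings down a factor of $(-u^2)$:
$$\frac{dJ}{da} = \int_{-\infty}^{\infty} 7 u^{2} e^{- a u^{2}} \, du = \frac{7 \sqrt{\pi}}{2 a^{\frac{3}{2}}}.$$

The integral on the left is $-I$, so $I = - \frac{7 \sqrt{\pi}}{2 a^{\frac{3}{2}}}$.

Setting $a = \frac{1}{3}$:
$$I = - \frac{21 \sqrt{3} \sqrt{\pi}}{2}.$$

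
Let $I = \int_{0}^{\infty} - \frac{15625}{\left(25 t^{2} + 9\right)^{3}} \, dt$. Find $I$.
$- \frac{3125 \pi}{1296}$

Begin with the known result
$$J(a) = \int_{0}^{\infty} - \frac{1}{a^{2} + t^{2}} \, dt = - \frac{\pi}{2 a}.$$

Differentiating under the integral sign with respect to $a$,
$$\frac{dJ}{da} = \int_{0}^{\infty} \frac{2 a}{\left(a^{2} + t^{2}\right)^{2}} \, dt = \frac{\pi}{2 a^{2}},$$
so $\int_{0}^{\infty} - \frac{1}{\left(a^{2} + t^{2}\right)^{2}} \, dt = - \frac{\pi}{4 a^{3}}$.

Repeating — each differentiation of $1/(t^2+a^2)^j$ produces $-2ja/(t^2+a^2)^{j+1}$ — and dividing through by $-2ja$ at each step yields, after $2$ differentiations in total,
$$\int_{0}^{\infty} - \frac{1}{\left(a^{2} + t^{2}\right)^{3}} \, dt = - \frac{3 \pi}{16 a^{5}}.$$

Setting $a = \frac{3}{5}$:
$$I = - \frac{3125 \pi}{1296}.$$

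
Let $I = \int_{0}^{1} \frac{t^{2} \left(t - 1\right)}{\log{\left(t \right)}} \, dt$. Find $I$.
$\log{\left(\frac{4}{3} \right)}$

Introduce a parameter $a$ in the exponent: let $I(a) = \int_{0}^{1} \frac{- t^{2} + t^{a}}{\log{\left(t \right)}} \, dt$.

Since $\dfrac{\partial}{\partial a}\,t^{a} = t^{a} \ln t$, the $\ln t$ in the denominator cancels and
$$\frac{dI}{da} = \int_{0}^{1} t^{a} \, dt = \left[\frac{t^{a+1}}{a+1}\right]_0^1 = \frac{1}{a + 1}.$$

Integrating with respect to $a$ gives $I(a) = \log{\left(\frac{a}{3} + \frac{1}{3} \right)} + C$.

At $a = 2$ the integrand is identically $0$, so $I(2) = 0$. The closed form gives $0$, hence $C = 0$.

Setting $a = 3$:
$$I = \log{\left(\frac{4}{3} \right)}.$$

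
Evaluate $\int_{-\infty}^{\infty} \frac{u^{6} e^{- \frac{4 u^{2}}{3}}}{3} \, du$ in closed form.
$\frac{135 \sqrt{3} \sqrt{\pi}}{1024}$

Begin with the known integral
$$J(a) = \int_{-\infty}^{\infty} \frac{e^{- a u^{2}}}{3} \, du = \frac{\sqrt{\pi}}{3 \sqrt{a}}.$$

Differentiating under the integral sign brings down a factor of $(-u^2)$:
$$\frac{dJ}{da} = \int_{-\infty}^{\infty} - \frac{u^{2} e^{- a u^{2}}}{3} \, du = - \frac{\sqrt{\pi}}{6 a^{\frac{3}{2}}}.$$

Repeating $3$ times in total — each differentiation brings down another $(-u^2)$ — gives
$$\frac{d^{3}J}{da^{3}} = \int_{-\infty}^{\infty} - \frac{u^{6} e^{- a u^{2}}}{3} \, du = - \frac{5 \sqrt{\pi}}{8 a^{\frac{7}{2}}},$$
and the integrand here is $(-1)^{3}$ times the target integrand, so $I = (-1)^{3}\,\frac{d^{3}J}{da^{3}} = \frac{5 \sqrt{\pi}}{8 a^{\frac{7}{2}}}$.

Setting $a = \frac{4}{3}$:
$$I = \frac{135 \sqrt{3} \sqrt{\pi}}{1024}.$$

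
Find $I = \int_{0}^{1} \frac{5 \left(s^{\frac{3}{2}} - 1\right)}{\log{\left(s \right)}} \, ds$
$\log{\left(\frac{3125}{32} \right)}$

Replace the exponent $\frac{3}{2}$ by a parameter $a$: let $I(a) = \int_{0}^{1} \frac{5 \left(s^{a} - 1\right)}{\log{\left(s \right)}} \, ds$.

Since $\dfrac{\partial}{\partial a}\,s^{a} = s^{a} \ln s$, the $\ln s$ in the denominator cancels and
$$\frac{dI}{da} = \int_{0}^{1} 5 s^{a} \, ds = 5 \left[\frac{s^{a+1}}{a+1}\right]_0^1 = \frac{5}{a + 1}.$$

Integrating with respect to $a$ gives $I(a) = 5 \log{\left(a + 1 \right)} + C$.

At $a = 0$ the integrand is identically $0$, so $I(0) = 0$. The closed form gives $0$, hence $C = 0$.

Setting $a = \frac{3}{2}$:
$$I = \log{\left(\frac{3125}{32} \right)}.$$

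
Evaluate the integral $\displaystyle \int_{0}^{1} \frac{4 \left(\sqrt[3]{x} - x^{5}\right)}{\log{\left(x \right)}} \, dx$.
$- \log{\left(\frac{6561}{16} \right)}$

Replace the exponent $5$ by a parameter $a$: let $I(a) = \int_{0}^{1} \frac{4 \left(\sqrt[3]{x} - x^{a}\right)}{\log{\left(x \right)}} \, dx$.

Since $\dfrac{\partial}{\partial a}\,x^{a} = x^{a} \ln x$, the $\ln x$ in the denominator cancels and
$$\frac{dI}{da} = \int_{0}^{1} -4 x^{a} \, dx = -4 \left[\frac{x^{a+1}}{a+1}\right]_0^1 = - \frac{4}{a + 1}.$$

Integrating with respect to $a$ gives $I(a) = - \log{\left(\frac{81 \left(a + 1\right)^{4}}{256} \right)} + C$.

At $a = \frac{1}{3}$ the integrand is identically $0$, so $I(\frac{1}{3}) = 0$. The closed form gives $0$, hence $C = 0$.

Setting $a = 5$:
$$I = - \log{\left(\frac{6561}{16} \right)}.$$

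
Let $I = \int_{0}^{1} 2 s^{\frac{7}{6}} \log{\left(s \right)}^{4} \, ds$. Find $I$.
$\frac{373248}{371293}$

Begin with the known integral
$$J(a) = \int_{0}^{1} 2 s^{a} \, ds = \frac{2}{a + 1}.$$

Differentiating under the integral sign brings down a factor of $\ln s$:
$$\frac{dJ}{da} = \int_{0}^{1} 2 s^{a} \log{\left(s \right)} \, ds = - \frac{2}{\left(a + 1\right)^{2}}.$$

Repeating $4$ times in total — each differentiation brings down another $\ln s$ — gives
$$\frac{d^{4}J}{da^{4}} = \int_{0}^{1} 2 s^{a} \log{\left(s \right)}^{4} \, ds = \frac{48}{\left(a + 1\right)^{5}},$$
and the integrand here is exactly the target integrand, so $I = \frac{48}{\left(a + 1\right)^{5}}$.

Setting $a = \frac{7}{6}$:
$$I = \frac{373248}{371293}.$$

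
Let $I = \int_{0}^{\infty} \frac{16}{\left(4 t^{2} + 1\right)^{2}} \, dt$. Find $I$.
$2 \pi$

Recall the elementary integral
$$J(a) = \int_{0}^{\infty} \frac{1}{a^{2} + t^{2}} \, dt = \frac{\pi}{2 a}.$$

Differentiating under the integral sign with respect to $a$,
$$\frac{dJ}{da} = \int_{0}^{\infty} - \frac{2 a}{\left(a^{2} + t^{2}\right)^{2}} \, dt = - \frac{\pi}{2 a^{2}},$$
so $\int_{0}^{\infty} \frac{1}{\left(a^{2} + t^{2}\right)^{2}} \, dt = \frac{\pi}{4 a^{3}}$.

Setting $a = \frac{1}{2}$:
$$I = 2 \pi.$$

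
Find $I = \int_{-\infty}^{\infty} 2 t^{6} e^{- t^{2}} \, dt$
$\frac{15 \sqrt{\pi}}{4}$

Consider the simpler parametrised integral
$$J(a) = \int_{-\infty}^{\infty} 2 e^{- a t^{2}} \, dt = \frac{2 \sqrt{\pi}}{\sqrt{a}}.$$

Differentiating under the integral sign brings down a factor of $(-t^2)$:
$$\frac{dJ}{da} = \int_{-\infty}^{\infty} - 2 t^{2} e^{- a t^{2}} \, dt = - \frac{\sqrt{\pi}}{a^{\frac{3}{2}}}.$$

Repeating $3$ times in total — each differentiation brings down another $(-t^2)$ — gives
$$\frac{d^{3}J}{da^{3}} = \int_{-\infty}^{\infty} - 2 t^{6} e^{- a t^{2}} \, dt = - \frac{15 \sqrt{\pi}}{4 a^{\frac{7}{2}}},$$
and the integrand here is $(-1)^{3}$ times the target integrand, so $I = (-1)^{3}\,\frac{d^{3}J}{da^{3}} = \frac{15 \sqrt{\pi}}{4 a^{\frac{7}{2}}}$.

Setting $a = 1$:
$$I = \frac{15 \sqrt{\pi}}{4}.$$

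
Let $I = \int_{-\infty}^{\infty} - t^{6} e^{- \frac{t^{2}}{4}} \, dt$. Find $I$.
$- 240 \sqrt{\pi}$

Start from the elementary integral
$$J(a) = \int_{-\infty}^{\infty} - e^{- a t^{2}} \, dt = - \frac{\sqrt{\pi}}{\sqrt{a}}.$$

Differentiating under the integral sign brings down a factor of $(-t^2)$:
$$\frac{dJ}{da} = \int_{-\infty}^{\infty} t^{2} e^{- a t^{2}} \, dt = \frac{\sqrt{\pi}}{2 a^{\frac{3}{2}}}.$$

Repeating $3$ times in total — each differentiation brings down another $(-t^2)$ — gives
$$\frac{d^{3}J}{da^{3}} = \int_{-\infty}^{\infty} t^{6} e^{- a t^{2}} \, dt = \frac{15 \sqrt{\pi}}{8 a^{\frac{7}{2}}},$$
and the integrand here is $(-1)^{3}$ times the target integrand, so $I = (-1)^{3}\,\frac{d^{3}J}{da^{3}} = - \frac{15 \sqrt{\pi}}{8 a^{\frac{7}{2}}}$.

Setting $a = \frac{1}{4}$:
$$I = - 240 \sqrt{\pi}.$$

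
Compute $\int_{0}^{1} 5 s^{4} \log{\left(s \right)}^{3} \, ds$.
$- \frac{6}{125}$

Begin with the known integral
$$J(a) = \int_{0}^{1} 5 s^{a} \, ds = \frac{5}{a + 1}.$$

Differentiating under the integral sign brings down a factor of $\ln s$:
$$\frac{dJ}{da} = \int_{0}^{1} 5 s^{a} \log{\left(s \right)} \, ds = - \frac{5}{\left(a + 1\right)^{2}}.$$

Repeating $3$ times in total — each differentiation brings down another $\ln s$ — gives
$$\frac{d^{3}J}{da^{3}} = \int_{0}^{1} 5 s^{a} \log{\left(s \right)}^{3} \, ds = - \frac{30}{\left(a + 1\right)^{4}},$$
and the integrand here is exactly the target integrand, so $I = - \frac{30}{\left(a + 1\right)^{4}}$.

Setting $a = 4$:
$$I = - \frac{6}{125}.$$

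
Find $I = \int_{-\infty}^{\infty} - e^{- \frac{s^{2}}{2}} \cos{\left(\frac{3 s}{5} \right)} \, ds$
$- \frac{\sqrt{2} \sqrt{\pi}}{e^{\frac{9}{50}}}$

Treat the cosine frequency as a parameter and define $I(b) = \int_{-\infty}^{\infty} - e^{- \frac{s^{2}}{2}} \cos{\left(b s \right)} \, ds$.

Differentiating under the integral sign,
$$I'(b) = \int_{-\infty}^{\infty} s e^{- \frac{s^{2}}{2}} \sin{\left(b s \right)} \, ds.$$

Integrate $\int_{-\infty}^{\infty} s \sin(b s)\, e^{- \frac{s^{2}}{2}}\, ds$ by parts with $u = \sin(b s)$ and $dv = s\, e^{- \frac{s^{2}}{2}}\, ds$, giving $v = - e^{- \frac{s^{2}}{2}}$. The boundary term vanishes and
$$\int_{-\infty}^{\infty} s \sin(b s)\, e^{- \frac{s^{2}}{2}}\, ds = b \int_{-\infty}^{\infty} \cos(b s)\, e^{- \frac{s^{2}}{2}}\, ds,$$
so $I'(b) = - b\, I(b)$.

This is a separable first-order ODE; solving with the initial condition $I(0) = \int_{-\infty}^{\infty} - e^{- \frac{s^{2}}{2}}\,ds = - \sqrt{2} \sqrt{\pi}$ gives
$$I(b) = - \sqrt{2} \sqrt{\pi} e^{- \frac{b^{2}}{2}}.$$

Setting $b = \frac{3}{5}$:
$$I = - \frac{\sqrt{2} \sqrt{\pi}}{e^{\frac{9}{50}}}.$$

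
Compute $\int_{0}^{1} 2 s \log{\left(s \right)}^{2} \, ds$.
$\frac{1}{2}$

Begin with the known integral
$$J(a) = \int_{0}^{1} 2 s^{a} \, ds = \frac{2}{a + 1}.$$

Differentiating under the integral sign brings down a factor of $\ln s$:
$$\frac{dJ}{da} = \int_{0}^{1} 2 s^{a} \log{\left(s \right)} \, ds = - \frac{2}{\left(a + 1\right)^{2}}.$$

Repeating twice in total — each differentiation brings down another $\ln s$ — gives
$$\frac{d^{2}J}{da^{2}} = \int_{0}^{1} 2 s^{a} \log{\left(s \right)}^{2} \, ds = \frac{4}{\left(a + 1\right)^{3}},$$
and the integrand here is exactly the target integrand, so $I = \frac{4}{\left(a + 1\right)^{3}}$.

Setting $a = 1$:
$$I = \frac{1}{2}.$$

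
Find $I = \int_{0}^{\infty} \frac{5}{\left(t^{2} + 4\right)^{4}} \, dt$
$\frac{25 \pi}{4096}$

Begin with the known result
$$J(a) = \int_{0}^{\infty} \frac{5}{a^{2} + t^{2}} \, dt = \frac{5 \pi}{2 a}.$$

Differentiating under the integral sign with respect to $a$,
$$\frac{dJ}{da} = \int_{0}^{\infty} - \frac{10 a}{\left(a^{2} + t^{2}\right)^{2}} \, dt = - \frac{5 \pi}{2 a^{2}},$$
so $\int_{0}^{\infty} \frac{5}{\left(a^{2} + t^{2}\right)^{2}} \, dt = \frac{5 \pi}{4 a^{3}}$.

Repeating — each differentiation of $1/(t^2+a^2)^j$ produces $-2ja/(t^2+a^2)^{j+1}$ — and dividing through by $-2ja$ at each step yields, after $3$ differentiations in total,
$$\int_{0}^{\infty} \frac{5}{\left(a^{2} + t^{2}\right)^{4}} \, dt = \frac{25 \pi}{32 a^{7}}.$$

Setting $a = 2$:
$$I = \frac{25 \pi}{4096}.$$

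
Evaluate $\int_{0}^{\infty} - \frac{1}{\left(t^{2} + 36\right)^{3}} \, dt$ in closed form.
$- \frac{\pi}{41472}$

Begin with the known result
$$J(a) = \int_{0}^{\infty} - \frac{1}{a^{2} + t^{2}} \, dt = - \frac{\pi}{2 a}.$$

Differentiating under the integral sign with respect to $a$,
$$\frac{dJ}{da} = \int_{0}^{\infty} \frac{2 a}{\left(a^{2} + t^{2}\right)^{2}} \, dt = \frac{\pi}{2 a^{2}},$$
so $\int_{0}^{\infty} - \frac{1}{\left(a^{2} + t^{2}\right)^{2}} \, dt = - \frac{\pi}{4 a^{3}}$.

Repeating — each differentiation of $1/(t^2+a^2)^j$ produces $-2ja/(t^2+a^2)^{j+1}$ — and dividing through by $-2ja$ at each step yields, after $2$ differentiations in total,
$$\int_{0}^{\infty} - \frac{1}{\left(a^{2} + t^{2}\right)^{3}} \, dt = - \frac{3 \pi}{16 a^{5}}.$$

Setting $a = 6$:
$$I = - \frac{\pi}{41472}.$$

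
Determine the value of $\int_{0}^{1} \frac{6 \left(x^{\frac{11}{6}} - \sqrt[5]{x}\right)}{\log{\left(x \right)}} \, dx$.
$- \log{\left(\frac{2176782336}{377149515625} \right)}$

Replace the exponent $\frac{1}{5}$ by a parameter $a$: let $I(a) = \int_{0}^{1} \frac{6 \left(x^{\frac{11}{6}} - x^{a}\right)}{\log{\left(x \right)}} \, dx$.

Since $\dfrac{\partial}{\partial a}\,x^{a} = x^{a} \ln x$, the $\ln x$ in the denominator cancels and
$$\frac{dI}{da} = \int_{0}^{1} -6 x^{a} \, dx = -6 \left[\frac{x^{a+1}}{a+1}\right]_0^1 = - \frac{6}{a + 1}.$$

Integrating with respect to $a$ gives $I(a) = - \log{\left(\frac{46656 \left(a + 1\right)^{6}}{24137569} \right)} + C$.

At $a = \frac{11}{6}$ the integrand is identically $0$, so $I(\frac{11}{6}) = 0$. The closed form gives $0$, hence $C = 0$.

Setting $a = \frac{1}{5}$:
$$I = - \log{\left(\frac{2176782336}{377149515625} \right)}.$$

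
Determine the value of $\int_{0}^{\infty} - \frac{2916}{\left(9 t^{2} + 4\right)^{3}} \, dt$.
$- \frac{729 \pi}{128}$

Begin with the known result
$$J(a) = \int_{0}^{\infty} - \frac{4}{a^{2} + t^{2}} \, dt = - \frac{2 \pi}{a}.$$

Differentiating under the integral sign with respect to $a$,
$$\frac{dJ}{da} = \int_{0}^{\infty} \frac{8 a}{\left(a^{2} + t^{2}\right)^{2}} \, dt = \frac{2 \pi}{a^{2}},$$
so $\int_{0}^{\infty} - \frac{4}{\left(a^{2} + t^{2}\right)^{2}} \, dt = - \frac{\pi}{a^{3}}$.

Repeating — each differentiation of $1/(t^2+a^2)^j$ produces $-2ja/(t^2+a^2)^{j+1}$ — and dividing through by $-2ja$ at each step yields, after $2$ differentiations in total,
$$\int_{0}^{\infty} - \frac{4}{\left(a^{2} + t^{2}\right)^{3}} \, dt = - \frac{3 \pi}{4 a^{5}}.$$

Setting $a = \frac{2}{3}$:
$$I = - \frac{729 \pi}{128}.$$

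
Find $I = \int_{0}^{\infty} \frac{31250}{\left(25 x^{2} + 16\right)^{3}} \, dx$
$\frac{9375 \pi}{8192}$

Recall the elementary integral
$$J(a) = \int_{0}^{\infty} \frac{2}{a^{2} + x^{2}} \, dx = \frac{\pi}{a}.$$

Differentiating under the integral sign with respect to $a$,
$$\frac{dJ}{da} = \int_{0}^{\infty} - \frac{4 a}{\left(a^{2} + x^{2}\right)^{2}} \, dx = - \frac{\pi}{a^{2}},$$
so $\int_{0}^{\infty} \frac{2}{\left(a^{2} + x^{2}\right)^{2}} \, dx = \frac{\pi}{2 a^{3}}$.

Repeating — each differentiation of $1/(x^2+a^2)^j$ produces $-2ja/(x^2+a^2)^{j+1}$ — and dividing through by $-2ja$ at each step yields, after $2$ differentiations in total,
$$\int_{0}^{\infty} \frac{2}{\left(a^{2} + x^{2}\right)^{3}} \, dx = \frac{3 \pi}{8 a^{5}}.$$

Setting $a = \frac{4}{5}$:
$$I = \frac{9375 \pi}{8192}.$$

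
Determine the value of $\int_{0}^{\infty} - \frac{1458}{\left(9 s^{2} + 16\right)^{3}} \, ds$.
$- \frac{729 \pi}{8192}$

Begin with the known result
$$J(a) = \int_{0}^{\infty} - \frac{2}{a^{2} + s^{2}} \, ds = - \frac{\pi}{a}.$$

Differentiating under the integral sign with respect to $a$,
$$\frac{dJ}{da} = \int_{0}^{\infty} \frac{4 a}{\left(a^{2} + s^{2}\right)^{2}} \, ds = \frac{\pi}{a^{2}},$$
so $\int_{0}^{\infty} - \frac{2}{\left(a^{2} + s^{2}\right)^{2}} \, ds = - \frac{\pi}{2 a^{3}}$.

Repeating — each differentiation of $1/(s^2+a^2)^j$ produces $-2ja/(s^2+a^2)^{j+1}$ — and dividing through by $-2ja$ at each step yields, after $2$ differentiations in total,
$$\int_{0}^{\infty} - \frac{2}{\left(a^{2} + s^{2}\right)^{3}} \, ds = - \frac{3 \pi}{8 a^{5}}.$$

Setting $a = \frac{4}{3}$:
$$I = - \frac{729 \pi}{8192}.$$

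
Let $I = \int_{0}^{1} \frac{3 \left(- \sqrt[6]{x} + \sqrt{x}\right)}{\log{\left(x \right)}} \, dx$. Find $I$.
$\log{\left(\frac{729}{343} \right)}$

Introduce a parameter $a$ in the exponent: let $I(a) = \int_{0}^{1} \frac{3 \left(- \sqrt[6]{x} + x^{a}\right)}{\log{\left(x \right)}} \, dx$.

Since $\dfrac{\partial}{\partial a}\,x^{a} = x^{a} \ln x$, the $\ln x$ in the denominator cancels and
$$\frac{dI}{da} = \int_{0}^{1} 3 x^{a} \, dx = 3 \left[\frac{x^{a+1}}{a+1}\right]_0^1 = \frac{3}{a + 1}.$$

Integrating with respect to $a$ gives $I(a) = \log{\left(\frac{216 \left(a + 1\right)^{3}}{343} \right)} + C$.

At $a = \frac{1}{6}$ the integrand is identically $0$, so $I(\frac{1}{6}) = 0$. The closed form gives $0$, hence $C = 0$.

Setting $a = \frac{1}{2}$:
$$I = \log{\left(\frac{729}{343} \right)}.$$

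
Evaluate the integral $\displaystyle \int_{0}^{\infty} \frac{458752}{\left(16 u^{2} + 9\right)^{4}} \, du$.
$\frac{17920 \pi}{2187}$

Begin with the known result
$$J(a) = \int_{0}^{\infty} \frac{7}{a^{2} + u^{2}} \, du = \frac{7 \pi}{2 a}.$$

Differentiating under the integral sign with respect to $a$,
$$\frac{dJ}{da} = \int_{0}^{\infty} - \frac{14 a}{\left(a^{2} + u^{2}\right)^{2}} \, du = - \frac{7 \pi}{2 a^{2}},$$
so $\int_{0}^{\infty} \frac{7}{\left(a^{2} + u^{2}\right)^{2}} \, du = \frac{7 \pi}{4 a^{3}}$.

Repeating — each differentiation of $1/(u^2+a^2)^j$ produces $-2ja/(u^2+a^2)^{j+1}$ — and dividing through by $-2ja$ at each step yields, after $3$ differentiations in total,
$$\int_{0}^{\infty} \frac{7}{\left(a^{2} + u^{2}\right)^{4}} \, du = \frac{35 \pi}{32 a^{7}}.$$

Setting $a = \frac{3}{4}$:
$$I = \frac{17920 \pi}{2187}.$$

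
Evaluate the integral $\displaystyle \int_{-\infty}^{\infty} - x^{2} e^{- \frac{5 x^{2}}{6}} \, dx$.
$- \frac{3 \sqrt{30} \sqrt{\pi}}{25}$

Start from the elementary integral
$$J(a) = \int_{-\infty}^{\infty} - e^{- a x^{2}} \, dx = - \frac{\sqrt{\pi}}{\sqrt{a}}.$$

Differentiating under the integral sign brings down a factor of $(-x^2)$:
$$\frac{dJ}{da} = \int_{-\infty}^{\infty} x^{2} e^{- a x^{2}} \, dx = \frac{\sqrt{\pi}}{2 a^{\frac{3}{2}}}.$$

The integral on the left is $-I$, so $I = - \frac{\sqrt{\pi}}{2 a^{\frac{3}{2}}}$.

Setting $a = \frac{5}{6}$:
$$I = - \frac{3 \sqrt{30} \sqrt{\pi}}{25}.$$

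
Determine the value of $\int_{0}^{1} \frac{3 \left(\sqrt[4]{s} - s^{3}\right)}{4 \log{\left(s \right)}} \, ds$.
$\log{\left(\frac{5^{\frac{3}{4}}}{8} \right)}$

Consider the one-parameter family: let $I(a) = \int_{0}^{1} \frac{3 \left(\sqrt[4]{s} - s^{a}\right)}{4 \log{\left(s \right)}} \, ds$.

Since $\dfrac{\partial}{\partial a}\,s^{a} = s^{a} \ln s$, the $\ln s$ in the denominator cancels and
$$\frac{dI}{da} = \int_{0}^{1} - \frac{3}{4} s^{a} \, ds = - \frac{3}{4} \left[\frac{s^{a+1}}{a+1}\right]_0^1 = - \frac{3}{4 a + 4}.$$

Integrating with respect to $a$ gives $I(a) = - \frac{3 \log{\left(a + 1 \right)}}{4} - \frac{3 \log{\left(2 \right)}}{2} + \frac{3 \log{\left(5 \right)}}{4} + C$.

At $a = \frac{1}{4}$ the integrand is identically $0$, so $I(\frac{1}{4}) = 0$. The closed form gives $0$, hence $C = 0$.

Setting $a = 3$:
$$I = \log{\left(\frac{5^{\frac{3}{4}}}{8} \right)}.$$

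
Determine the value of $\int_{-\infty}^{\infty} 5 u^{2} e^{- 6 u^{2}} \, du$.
$\frac{5 \sqrt{6} \sqrt{\pi}}{72}$

Start from the elementary integral
$$J(a) = \int_{-\infty}^{\infty} 5 e^{- a u^{2}} \, du = \frac{5 \sqrt{\pi}}{\sqrt{a}}.$$

Differentiating under the integral sign brings down a factor of $(-u^2)$:
$$\frac{dJ}{da} = \int_{-\infty}^{\infty} - 5 u^{2} e^{- a u^{2}} \, du = - \frac{5 \sqrt{\pi}}{2 a^{\frac{3}{2}}}.$$

The integral on the left is $-I$, so $I = \frac{5 \sqrt{\pi}}{2 a^{\frac{3}{2}}}$.

Setting $a = 6$:
$$I = \frac{5 \sqrt{6} \sqrt{\pi}}{72}.$$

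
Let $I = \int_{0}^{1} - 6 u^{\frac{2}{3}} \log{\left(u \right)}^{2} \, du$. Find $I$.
$- \frac{324}{125}$

Consider the simpler parametrised integral
$$J(a) = \int_{0}^{1} - 6 u^{a} \, du = - \frac{6}{a + 1}.$$

Differentiating under the integral sign brings down a factor of $\ln u$:
$$\frac{dJ}{da} = \int_{0}^{1} - 6 u^{a} \log{\left(u \right)} \, du = \frac{6}{\left(a + 1\right)^{2}}.$$

Repeating twice in total — each differentiation brings down another $\ln u$ — gives
$$\frac{d^{2}J}{da^{2}} = \int_{0}^{1} - 6 u^{a} \log{\left(u \right)}^{2} \, du = - \frac{12}{\left(a + 1\right)^{3}},$$
and the integrand here is exactly the target integrand, so $I = - \frac{12}{\left(a + 1\right)^{3}}$.

Setting $a = \frac{2}{3}$:
$$I = - \frac{324}{125}.$$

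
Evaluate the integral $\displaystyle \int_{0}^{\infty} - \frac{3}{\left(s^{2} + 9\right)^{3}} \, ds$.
$- \frac{\pi}{432}$

Recall the elementary integral
$$J(a) = \int_{0}^{\infty} - \frac{3}{a^{2} + s^{2}} \, ds = - \frac{3 \pi}{2 a}.$$

Differentiating under the integral sign with respect to $a$,
$$\frac{dJ}{da} = \int_{0}^{\infty} \frac{6 a}{\left(a^{2} + s^{2}\right)^{2}} \, ds = \frac{3 \pi}{2 a^{2}},$$
so $\int_{0}^{\infty} - \frac{3}{\left(a^{2} + s^{2}\right)^{2}} \, ds = - \frac{3 \pi}{4 a^{3}}$.

Repeating — each differentiation of $1/(s^2+a^2)^j$ produces $-2ja/(s^2+a^2)^{j+1}$ — and dividing through by $-2ja$ at each step yields, after $2$ differentiations in total,
$$\int_{0}^{\infty} - \frac{3}{\left(a^{2} + s^{2}\right)^{3}} \, ds = - \frac{9 \pi}{16 a^{5}}.$$

Setting $a = 3$:
$$I = - \frac{\pi}{432}.$$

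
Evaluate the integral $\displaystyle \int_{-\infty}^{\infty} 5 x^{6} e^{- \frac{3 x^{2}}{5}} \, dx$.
$\frac{3125 \sqrt{15} \sqrt{\pi}}{216}$

Begin with the known integral
$$J(a) = \int_{-\infty}^{\infty} 5 e^{- a x^{2}} \, dx = \frac{5 \sqrt{\pi}}{\sqrt{a}}.$$

Differentiating under the integral sign brings down a factor of $(-x^2)$:
$$\frac{dJ}{da} = \int_{-\infty}^{\infty} - 5 x^{2} e^{- a x^{2}} \, dx = - \frac{5 \sqrt{\pi}}{2 a^{\frac{3}{2}}}.$$

Repeating $3$ times in total — each differentiation brings down another $(-x^2)$ — gives
$$\frac{d^{3}J}{da^{3}} = \int_{-\infty}^{\infty} - 5 x^{6} e^{- a x^{2}} \, dx = - \frac{75 \sqrt{\pi}}{8 a^{\frac{7}{2}}},$$
and the integrand here is $(-1)^{3}$ times the target integrand, so $I = (-1)^{3}\,\frac{d^{3}J}{da^{3}} = \frac{75 \sqrt{\pi}}{8 a^{\frac{7}{2}}}$.

Setting $a = \frac{3}{5}$:
$$I = \frac{3125 \sqrt{15} \sqrt{\pi}}{216}.$$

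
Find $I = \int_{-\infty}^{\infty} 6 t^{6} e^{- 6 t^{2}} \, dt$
$\frac{5 \sqrt{6} \sqrt{\pi}}{576}$

Begin with the known integral
$$J(a) = \int_{-\infty}^{\infty} 6 e^{- a t^{2}} \, dt = \frac{6 \sqrt{\pi}}{\sqrt{a}}.$$

Differentiating under the integral sign brings down a factor of $(-t^2)$:
$$\frac{dJ}{da} = \int_{-\infty}^{\infty} - 6 t^{2} e^{- a t^{2}} \, dt = - \frac{3 \sqrt{\pi}}{a^{\frac{3}{2}}}.$$

Repeating $3$ times in total — each differentiation brings down another $(-t^2)$ — gives
$$\frac{d^{3}J}{da^{3}} = \int_{-\infty}^{\infty} - 6 t^{6} e^{- a t^{2}} \, dt = - \frac{45 \sqrt{\pi}}{4 a^{\frac{7}{2}}},$$
and the integrand here is $(-1)^{3}$ times the target integrand, so $I = (-1)^{3}\,\frac{d^{3}J}{da^{3}} = \frac{45 \sqrt{\pi}}{4 a^{\frac{7}{2}}}$.

Setting $a = 6$:
$$I = \frac{5 \sqrt{6} \sqrt{\pi}}{576}.$$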